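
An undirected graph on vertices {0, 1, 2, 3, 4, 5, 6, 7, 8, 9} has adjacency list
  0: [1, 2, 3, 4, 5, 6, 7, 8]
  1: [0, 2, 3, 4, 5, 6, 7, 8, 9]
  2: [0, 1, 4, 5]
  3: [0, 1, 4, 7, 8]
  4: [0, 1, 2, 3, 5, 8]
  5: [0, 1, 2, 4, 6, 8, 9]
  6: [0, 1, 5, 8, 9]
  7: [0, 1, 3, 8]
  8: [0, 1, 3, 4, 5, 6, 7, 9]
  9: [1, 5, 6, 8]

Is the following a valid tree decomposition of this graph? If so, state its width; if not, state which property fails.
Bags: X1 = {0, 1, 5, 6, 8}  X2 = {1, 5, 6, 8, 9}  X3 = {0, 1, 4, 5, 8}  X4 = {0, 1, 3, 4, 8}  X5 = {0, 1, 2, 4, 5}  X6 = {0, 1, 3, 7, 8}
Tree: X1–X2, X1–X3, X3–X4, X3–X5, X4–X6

Checking the three conditions: (i) the bags cover all of {0, 1, 2, 3, 4, 5, 6, 7, 8, 9}; (ii) for each edge, some bag contains both endpoints; (iii) the bags containing any fixed vertex form a subtree. All hold, so the decomposition is valid with width 5 − 1 = 4.

Yes; width 4.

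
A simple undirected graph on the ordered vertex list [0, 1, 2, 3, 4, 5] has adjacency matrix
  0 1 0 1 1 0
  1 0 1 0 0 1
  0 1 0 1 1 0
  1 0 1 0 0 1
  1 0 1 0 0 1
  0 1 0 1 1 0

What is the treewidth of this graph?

A width-3 tree decomposition is:
Bags: B1 = {1, 3, 4, 5}  B2 = {0, 1, 3, 4}  B3 = {1, 2, 3, 4}
Tree: B1–B2, B2–B3
Every bag has size at most 4, so the width is 4 − 1 = 3 and tw(G) ≤ 3. For the lower bound: the 4 vertex sets {1,5}, {0,3}, {4}, {2} are disjoint, each induces a connected subgraph, and every pair is joined by at least one edge of G. Contracting each set to a single vertex therefore yields K_{4} as a minor, and since treewidth is minor-monotone, tw(G) ≥ tw(K_{4}) = 3. The upper and lower bounds meet at 3, so that is the treewidth.

3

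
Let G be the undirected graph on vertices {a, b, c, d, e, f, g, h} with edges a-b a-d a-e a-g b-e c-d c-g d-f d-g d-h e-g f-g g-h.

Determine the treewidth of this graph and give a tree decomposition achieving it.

Treewidth 2.
One such decomposition:
Bags: B1 = {d, f, g}  B2 = {c, d, g}  B3 = {a, d, g}  B4 = {d, g, h}  B5 = {a, e, g}  B6 = {a, b, e}
Tree: B1–B2, B2–B3, B3–B4, B3–B5, B5–B6

Each bag holds 3 vertices, so the decomposition has width 2, which upper-bounds the treewidth. On the other hand G contains the 3-clique {d, g, h}. A clique must lie in a single bag of any decomposition, so no decomposition can have width below 2. Hence tw(G) = 2 exactly.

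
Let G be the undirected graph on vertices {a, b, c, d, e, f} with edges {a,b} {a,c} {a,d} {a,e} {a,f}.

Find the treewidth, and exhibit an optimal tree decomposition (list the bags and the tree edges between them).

Treewidth 1.
One optimal decomposition is:
Bags: B1 = {a, c}  B2 = {a, f}  B3 = {a, e}  B4 = {a, b}  B5 = {a, d}
Tree: B1–B2, B2–B3, B2–B4, B1–B5

Every bag has size at most 2, so the width is 2 − 1 = 1 and tw(G) ≤ 1. Since G has at least one edge (e.g. a–c), it is not an edgeless graph, so tw(G) ≥ 1. Hence tw(G) = 1 exactly.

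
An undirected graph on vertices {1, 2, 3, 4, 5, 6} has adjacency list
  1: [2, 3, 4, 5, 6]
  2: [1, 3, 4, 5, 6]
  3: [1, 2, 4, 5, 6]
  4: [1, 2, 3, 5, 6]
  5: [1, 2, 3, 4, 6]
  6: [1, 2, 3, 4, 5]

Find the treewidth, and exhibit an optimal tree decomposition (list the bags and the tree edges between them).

Treewidth 5.
One such decomposition:
Bags: B1 = {1, 2, 3, 4, 5, 6}
Tree: (single bag)

A single bag containing all 6 vertices is trivially a valid decomposition of width 5. Conversely, {1, 2, 3, 4, 5, 6} is a clique of size 6, and the vertices of any clique must share a bag in every tree decomposition; so some bag has ≥ 6 vertices and tw(G) ≥ 5. Hence tw(G) = 5 exactly.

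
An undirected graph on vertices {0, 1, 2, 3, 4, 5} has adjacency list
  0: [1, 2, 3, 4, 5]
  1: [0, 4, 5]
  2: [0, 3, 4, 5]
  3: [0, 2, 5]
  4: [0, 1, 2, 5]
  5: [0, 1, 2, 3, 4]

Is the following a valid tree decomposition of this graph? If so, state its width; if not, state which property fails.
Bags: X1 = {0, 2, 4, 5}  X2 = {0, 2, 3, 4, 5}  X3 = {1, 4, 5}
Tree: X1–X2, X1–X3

No — edge (0,1) lies in no bag.

A tree decomposition must satisfy three properties: every vertex lies in some bag; for every edge, both endpoints lie together in some bag; and for every vertex, the bags containing it form a connected subtree. Here edge (0,1) lies in no bag, so the decomposition is invalid.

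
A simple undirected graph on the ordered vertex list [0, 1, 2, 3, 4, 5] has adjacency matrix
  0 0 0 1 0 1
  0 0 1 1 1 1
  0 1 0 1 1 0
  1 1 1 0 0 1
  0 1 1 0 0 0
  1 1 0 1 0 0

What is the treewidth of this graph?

A width-2 tree decomposition is:
Bags: B1 = {1, 3, 5}  B2 = {1, 2, 3}  B3 = {0, 3, 5}  B4 = {1, 2, 4}
Tree: B1–B2, B1–B3, B2–B4
The largest bag has 3 vertices, giving width 2; this decomposition certifies tw(G) ≤ 2. On the other hand G contains the 3-clique {0, 3, 5}. A clique must lie in a single bag of any decomposition, so no decomposition can have width below 2. Hence tw(G) = 2 exactly.

2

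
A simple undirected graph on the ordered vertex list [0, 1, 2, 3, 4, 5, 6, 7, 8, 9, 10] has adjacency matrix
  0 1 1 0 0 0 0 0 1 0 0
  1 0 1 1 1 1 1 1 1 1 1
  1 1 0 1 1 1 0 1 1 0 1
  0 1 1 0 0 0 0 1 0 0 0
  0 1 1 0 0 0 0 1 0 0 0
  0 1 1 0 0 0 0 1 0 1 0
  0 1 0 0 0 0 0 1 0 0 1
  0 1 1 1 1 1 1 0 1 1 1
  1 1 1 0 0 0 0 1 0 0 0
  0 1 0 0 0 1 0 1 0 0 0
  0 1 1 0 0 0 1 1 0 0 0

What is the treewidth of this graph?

3

A width-3 tree decomposition is:
Bags: B1 = {1, 5, 7, 9}  B2 = {1, 2, 5, 7}  B3 = {1, 2, 7, 8}  B4 = {1, 2, 7, 10}  B5 = {0, 1, 2, 8}  B6 = {1, 2, 4, 7}  B7 = {1, 6, 7, 10}  B8 = {1, 2, 3, 7}
Tree: B1–B2, B2–B3, B2–B4, B3–B5, B2–B6, B4–B7, B4–B8
Every bag has size at most 4, so the width is 4 − 1 = 3 and tw(G) ≤ 3. On the other hand G contains the 4-clique {0, 1, 2, 8}. A clique must lie in a single bag of any decomposition, so no decomposition can have width below 3. The upper and lower bounds meet at 3, so that is the treewidth.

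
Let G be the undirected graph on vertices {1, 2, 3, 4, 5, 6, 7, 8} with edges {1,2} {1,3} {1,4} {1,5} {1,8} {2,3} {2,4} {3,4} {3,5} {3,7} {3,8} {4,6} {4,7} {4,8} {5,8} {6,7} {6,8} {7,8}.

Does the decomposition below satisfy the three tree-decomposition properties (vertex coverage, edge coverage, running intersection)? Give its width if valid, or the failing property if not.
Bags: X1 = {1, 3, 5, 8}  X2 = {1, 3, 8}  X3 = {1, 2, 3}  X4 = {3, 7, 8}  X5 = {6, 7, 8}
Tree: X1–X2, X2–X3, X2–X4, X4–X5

No — vertex 4 appears in no bag.

A tree decomposition must satisfy three properties: every vertex lies in some bag; for every edge, both endpoints lie together in some bag; and for every vertex, the bags containing it form a connected subtree. Here vertex 4 appears in no bag, so the decomposition is invalid.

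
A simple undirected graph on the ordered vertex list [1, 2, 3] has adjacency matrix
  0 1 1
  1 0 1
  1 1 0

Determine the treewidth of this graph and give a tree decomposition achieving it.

Treewidth 2.
One optimal decomposition is:
Bags: B1 = {1, 2, 3}
Tree: (single bag)

With just one bag of size 3, the width is 3 − 1 = 2, so tw(G) ≤ 2. On the other hand G contains the 3-clique {1, 2, 3}. A clique must lie in a single bag of any decomposition, so no decomposition can have width below 2. Combining the bounds, tw(G) = 2.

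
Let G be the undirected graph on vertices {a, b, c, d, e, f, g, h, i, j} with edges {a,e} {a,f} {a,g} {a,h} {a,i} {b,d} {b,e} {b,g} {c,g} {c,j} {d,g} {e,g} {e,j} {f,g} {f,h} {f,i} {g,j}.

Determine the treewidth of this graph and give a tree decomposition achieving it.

Every bag has size at most 3, so the width is 3 − 1 = 2 and tw(G) ≤ 2. On the other hand G contains the 3-clique {b, d, g}. A clique must lie in a single bag of any decomposition, so no decomposition can have width below 2. The upper and lower bounds meet at 2, so that is the treewidth.

Treewidth 2.
One optimal decomposition is:
Bags: B1 = {a, e, g}  B2 = {e, g, j}  B3 = {b, e, g}  B4 = {a, f, g}  B5 = {c, g, j}  B6 = {b, d, g}  B7 = {a, f, i}  B8 = {a, f, h}
Tree: B1–B2, B2–B3, B1–B4, B2–B5, B3–B6, B4–B7, B4–B8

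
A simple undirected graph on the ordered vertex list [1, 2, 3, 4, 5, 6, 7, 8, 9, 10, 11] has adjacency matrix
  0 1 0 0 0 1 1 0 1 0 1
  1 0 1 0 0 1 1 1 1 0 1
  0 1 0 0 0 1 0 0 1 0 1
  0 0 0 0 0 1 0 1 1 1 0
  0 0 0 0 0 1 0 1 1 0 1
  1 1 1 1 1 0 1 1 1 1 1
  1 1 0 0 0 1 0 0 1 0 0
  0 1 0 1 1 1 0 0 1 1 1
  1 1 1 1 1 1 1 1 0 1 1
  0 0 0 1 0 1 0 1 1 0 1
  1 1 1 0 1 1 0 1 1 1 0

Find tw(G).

A width-4 tree decomposition is:
Bags: B1 = {2, 6, 8, 9, 11}  B2 = {1, 2, 6, 9, 11}  B3 = {6, 8, 9, 10, 11}  B4 = {5, 6, 8, 9, 11}  B5 = {2, 3, 6, 9, 11}  B6 = {1, 2, 6, 7, 9}  B7 = {4, 6, 8, 9, 10}
Tree: B1–B2, B1–B3, B1–B4, B2–B5, B2–B6, B3–B7
Every bag has size at most 5, so the width is 5 − 1 = 4 and tw(G) ≤ 4. For the lower bound, the 5 vertices {2, 6, 8, 9, 11} are pairwise adjacent, and any tree decomposition puts a clique entirely inside one bag — forcing width ≥ 4. Combining the bounds, tw(G) = 4.

4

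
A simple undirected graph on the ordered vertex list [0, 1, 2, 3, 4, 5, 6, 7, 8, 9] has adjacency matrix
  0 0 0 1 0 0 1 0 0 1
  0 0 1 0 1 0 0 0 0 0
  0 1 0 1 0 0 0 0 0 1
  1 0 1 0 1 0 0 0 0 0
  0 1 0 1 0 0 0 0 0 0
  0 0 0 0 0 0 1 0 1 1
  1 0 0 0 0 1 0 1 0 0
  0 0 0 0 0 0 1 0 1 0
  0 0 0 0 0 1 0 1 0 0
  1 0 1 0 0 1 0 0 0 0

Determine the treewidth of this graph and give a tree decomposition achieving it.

Each bag holds 3 vertices, so the decomposition has width 2, which upper-bounds the treewidth. Since 8–7–6–5–8 is a cycle in G, G is not acyclic. Forests are exactly the graphs of treewidth ≤ 1, so tw(G) ≥ 2. Combining the bounds, tw(G) = 2.

Treewidth 2.
One such decomposition:
Bags: B1 = {5, 7, 8}  B2 = {5, 6, 7}  B3 = {5, 6, 9}  B4 = {0, 6, 9}  B5 = {0, 2, 9}  B6 = {0, 2, 3}  B7 = {1, 2, 3}  B8 = {1, 3, 4}
Tree: B1–B2, B2–B3, B3–B4, B4–B5, B5–B6, B6–B7, B7–B8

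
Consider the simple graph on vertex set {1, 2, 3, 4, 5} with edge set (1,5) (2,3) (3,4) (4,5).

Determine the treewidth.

1

A width-1 tree decomposition is:
Bags: B1 = {2, 3}  B2 = {3, 4}  B3 = {4, 5}  B4 = {1, 5}
Tree: B1–B2, B2–B3, B3–B4
The largest bag has 2 vertices, giving width 1; this decomposition certifies tw(G) ≤ 1. G has an edge, so its treewidth is at least 1. Therefore the treewidth is 1.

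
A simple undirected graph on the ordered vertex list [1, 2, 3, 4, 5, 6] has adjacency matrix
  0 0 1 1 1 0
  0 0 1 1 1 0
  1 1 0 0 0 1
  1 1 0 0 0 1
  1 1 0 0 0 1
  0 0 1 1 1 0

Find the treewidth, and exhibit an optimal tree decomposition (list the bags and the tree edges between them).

Treewidth 3.
One such decomposition:
Bags: B1 = {1, 2, 4, 6}  B2 = {1, 2, 3, 6}  B3 = {1, 2, 5, 6}
Tree: B1–B2, B2–B3

Each bag holds 4 vertices, so the decomposition has width 3, which upper-bounds the treewidth. For the lower bound: the 4 vertex sets {4,6}, {1,3}, {2}, {5} are disjoint, each induces a connected subgraph, and every pair is joined by at least one edge of G. Contracting each set to a single vertex therefore yields K_{4} as a minor, and since treewidth is minor-monotone, tw(G) ≥ tw(K_{4}) = 3. Hence tw(G) = 3 exactly.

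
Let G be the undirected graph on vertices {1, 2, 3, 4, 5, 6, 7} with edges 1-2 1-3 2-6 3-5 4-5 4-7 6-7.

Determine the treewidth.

2

A width-2 tree decomposition is:
Bags: B1 = {3, 4, 5}  B2 = {1, 3, 4}  B3 = {1, 2, 4}  B4 = {2, 4, 6}  B5 = {4, 6, 7}
Tree: B1–B2, B2–B3, B3–B4, B4–B5
Every bag has size at most 3, so the width is 3 − 1 = 2 and tw(G) ≤ 2. The edges 4–5–3–1–2–6–7–4 form a cycle, so G is not a tree and its treewidth is at least 2. Therefore the treewidth is 2.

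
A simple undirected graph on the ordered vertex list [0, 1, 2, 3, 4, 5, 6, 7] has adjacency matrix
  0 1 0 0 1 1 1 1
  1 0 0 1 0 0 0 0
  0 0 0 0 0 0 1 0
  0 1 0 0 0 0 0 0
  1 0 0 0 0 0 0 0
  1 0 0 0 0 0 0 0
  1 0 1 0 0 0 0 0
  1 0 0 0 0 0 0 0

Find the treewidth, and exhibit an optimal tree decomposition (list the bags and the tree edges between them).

Every bag has size at most 2, so the width is 2 − 1 = 1 and tw(G) ≤ 1. Any graph with an edge has treewidth ≥ 1, and G has the edge 0–6. Therefore the treewidth is 1.

Treewidth 1.
One optimal decomposition is:
Bags: B1 = {0, 6}  B2 = {0, 1}  B3 = {1, 3}  B4 = {0, 7}  B5 = {2, 6}  B6 = {0, 5}  B7 = {0, 4}
Tree: B1–B2, B2–B3, B2–B4, B1–B5, B4–B6, B6–B7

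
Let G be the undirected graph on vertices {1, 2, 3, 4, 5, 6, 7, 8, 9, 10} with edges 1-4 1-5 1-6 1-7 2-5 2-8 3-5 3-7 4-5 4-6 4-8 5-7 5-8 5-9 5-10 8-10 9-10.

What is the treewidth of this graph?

A width-2 tree decomposition is:
Bags: B1 = {4, 5, 8}  B2 = {2, 5, 8}  B3 = {1, 4, 5}  B4 = {5, 8, 10}  B5 = {1, 5, 7}  B6 = {5, 9, 10}  B7 = {1, 4, 6}  B8 = {3, 5, 7}
Tree: B1–B2, B1–B3, B2–B4, B3–B5, B4–B6, B3–B7, B5–B8
The largest bag has 3 vertices, giving width 2; this decomposition certifies tw(G) ≤ 2. For the lower bound, the 3 vertices {1, 4, 5} are pairwise adjacent, and any tree decomposition puts a clique entirely inside one bag — forcing width ≥ 2. Hence tw(G) = 2 exactly.

2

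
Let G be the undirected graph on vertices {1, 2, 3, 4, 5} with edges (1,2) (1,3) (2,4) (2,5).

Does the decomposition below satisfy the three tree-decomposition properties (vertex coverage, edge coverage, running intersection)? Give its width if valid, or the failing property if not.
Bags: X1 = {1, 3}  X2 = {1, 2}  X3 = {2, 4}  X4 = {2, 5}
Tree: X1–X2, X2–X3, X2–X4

Checking the three conditions: (i) the bags cover all of {1, 2, 3, 4, 5}; (ii) for each edge, some bag contains both endpoints; (iii) the bags containing any fixed vertex form a subtree. All hold, so the decomposition is valid with width 2 − 1 = 1.

Yes; width 1.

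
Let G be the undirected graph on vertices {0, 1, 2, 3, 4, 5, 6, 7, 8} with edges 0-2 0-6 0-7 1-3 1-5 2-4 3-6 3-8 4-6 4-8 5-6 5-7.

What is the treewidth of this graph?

3

A width-3 tree decomposition is:
Bags: B1 = {0, 2, 4, 8}  B2 = {0, 4, 6, 8}  B3 = {0, 3, 6, 8}  B4 = {0, 3, 6, 7}  B5 = {3, 5, 6, 7}  B6 = {1, 3, 5, 7}
Tree: B1–B2, B2–B3, B3–B4, B4–B5, B5–B6
Every bag has size at most 4, so the width is 4 − 1 = 3 and tw(G) ≤ 3. For the lower bound: the 4 vertex sets {2,4,8}, {0}, {6}, {1,3,5,7} are disjoint, each induces a connected subgraph, and every pair is joined by at least one edge of G. Contracting each set to a single vertex therefore yields K_{4} as a minor, and since treewidth is minor-monotone, tw(G) ≥ tw(K_{4}) = 3. Therefore the treewidth is 3.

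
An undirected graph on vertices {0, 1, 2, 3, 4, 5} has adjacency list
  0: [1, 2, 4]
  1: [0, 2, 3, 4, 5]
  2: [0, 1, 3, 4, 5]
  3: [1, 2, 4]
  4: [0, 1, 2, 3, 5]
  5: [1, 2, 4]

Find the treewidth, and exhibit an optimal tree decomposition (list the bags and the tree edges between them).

Treewidth 3.
One such decomposition:
Bags: B1 = {1, 2, 4, 5}  B2 = {1, 2, 3, 4}  B3 = {0, 1, 2, 4}
Tree: B1–B2, B1–B3

The largest bag has 4 vertices, giving width 3; this decomposition certifies tw(G) ≤ 3. For the lower bound, the 4 vertices {0, 1, 2, 4} are pairwise adjacent, and any tree decomposition puts a clique entirely inside one bag — forcing width ≥ 3. Hence tw(G) = 3 exactly.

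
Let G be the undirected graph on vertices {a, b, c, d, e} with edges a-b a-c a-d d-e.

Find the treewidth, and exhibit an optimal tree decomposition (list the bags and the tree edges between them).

The largest bag has 2 vertices, giving width 1; this decomposition certifies tw(G) ≤ 1. Since G has at least one edge (e.g. a–c), it is not an edgeless graph, so tw(G) ≥ 1. Therefore the treewidth is 1.

Treewidth 1.
Bags: B1 = {a, c}  B2 = {a, d}  B3 = {d, e}  B4 = {a, b}
Tree: B1–B2, B2–B3, B1–B4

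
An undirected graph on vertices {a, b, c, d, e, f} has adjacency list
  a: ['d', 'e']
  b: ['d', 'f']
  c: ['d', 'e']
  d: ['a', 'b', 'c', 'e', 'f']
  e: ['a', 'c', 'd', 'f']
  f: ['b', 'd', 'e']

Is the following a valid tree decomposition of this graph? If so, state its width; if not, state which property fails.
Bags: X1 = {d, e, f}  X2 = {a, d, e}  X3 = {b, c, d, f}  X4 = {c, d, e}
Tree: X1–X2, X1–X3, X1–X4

No — bags containing vertex c are not connected in the tree.

A tree decomposition must satisfy three properties: every vertex lies in some bag; for every edge, both endpoints lie together in some bag; and for every vertex, the bags containing it form a connected subtree. Here bags containing vertex c are not connected in the tree, so the decomposition is invalid.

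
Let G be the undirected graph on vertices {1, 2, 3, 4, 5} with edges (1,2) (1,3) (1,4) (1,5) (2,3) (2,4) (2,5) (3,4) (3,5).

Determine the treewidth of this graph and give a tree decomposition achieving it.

Treewidth 3.
One such decomposition:
Bags: B1 = {1, 2, 3, 4}  B2 = {1, 2, 3, 5}
Tree: B1–B2

Every bag has size at most 4, so the width is 4 − 1 = 3 and tw(G) ≤ 3. On the other hand G contains the 4-clique {1, 2, 3, 4}. A clique must lie in a single bag of any decomposition, so no decomposition can have width below 3. The upper and lower bounds meet at 3, so that is the treewidth.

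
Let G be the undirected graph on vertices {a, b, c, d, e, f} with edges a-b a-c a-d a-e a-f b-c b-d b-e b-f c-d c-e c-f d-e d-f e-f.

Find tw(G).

A width-5 tree decomposition is:
Bags: B1 = {a, b, c, d, e, f}
Tree: (single bag)
With just one bag of size 6, the width is 6 − 1 = 5, so tw(G) ≤ 5. On the other hand G contains the 6-clique {a, b, c, d, e, f}. A clique must lie in a single bag of any decomposition, so no decomposition can have width below 5. Combining the bounds, tw(G) = 5.

5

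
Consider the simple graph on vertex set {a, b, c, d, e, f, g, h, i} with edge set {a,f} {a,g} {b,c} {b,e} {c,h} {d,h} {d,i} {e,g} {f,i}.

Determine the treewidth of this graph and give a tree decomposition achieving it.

Every bag has size at most 3, so the width is 3 − 1 = 2 and tw(G) ≤ 2. For the lower bound, G contains the cycle d–h–c–b–e–g–a–f–i–d, so G is not a forest; only forests have treewidth ≤ 1, hence tw(G) ≥ 2. The upper and lower bounds meet at 2, so that is the treewidth.

Treewidth 2.
One such decomposition:
Bags: B1 = {c, d, h}  B2 = {b, c, d}  B3 = {b, d, e}  B4 = {d, e, g}  B5 = {a, d, g}  B6 = {a, d, f}  B7 = {d, f, i}
Tree: B1–B2, B2–B3, B3–B4, B4–B5, B5–B6, B6–B7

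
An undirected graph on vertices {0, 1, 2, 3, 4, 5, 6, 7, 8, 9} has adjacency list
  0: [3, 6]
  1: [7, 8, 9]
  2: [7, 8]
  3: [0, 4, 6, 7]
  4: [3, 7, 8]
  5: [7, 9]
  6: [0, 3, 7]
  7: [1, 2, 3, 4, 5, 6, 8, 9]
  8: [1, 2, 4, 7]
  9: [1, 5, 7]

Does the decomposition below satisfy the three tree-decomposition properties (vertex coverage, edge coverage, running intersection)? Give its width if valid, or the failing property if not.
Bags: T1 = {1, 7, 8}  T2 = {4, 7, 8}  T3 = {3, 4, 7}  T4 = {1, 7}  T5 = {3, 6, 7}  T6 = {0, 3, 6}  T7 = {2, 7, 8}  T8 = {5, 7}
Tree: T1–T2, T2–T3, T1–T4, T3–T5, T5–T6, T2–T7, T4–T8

No — vertex 9 appears in no bag.

A tree decomposition must satisfy three properties: every vertex lies in some bag; for every edge, both endpoints lie together in some bag; and for every vertex, the bags containing it form a connected subtree. Here vertex 9 appears in no bag, so the decomposition is invalid.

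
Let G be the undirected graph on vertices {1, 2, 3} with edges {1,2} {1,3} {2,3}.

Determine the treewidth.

A width-2 tree decomposition is:
Bags: B1 = {1, 2, 3}
Tree: (single bag)
A single bag containing all 3 vertices is trivially a valid decomposition of width 2. For the lower bound, the 3 vertices {1, 2, 3} are pairwise adjacent, and any tree decomposition puts a clique entirely inside one bag — forcing width ≥ 2. The upper and lower bounds meet at 2, so that is the treewidth.

2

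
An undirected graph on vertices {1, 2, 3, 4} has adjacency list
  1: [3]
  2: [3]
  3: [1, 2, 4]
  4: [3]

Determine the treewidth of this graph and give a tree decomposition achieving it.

Each bag holds 2 vertices, so the decomposition has width 1, which upper-bounds the treewidth. Any graph with an edge has treewidth ≥ 1, and G has the edge 2–3. Therefore the treewidth is 1.

Treewidth 1.
One optimal decomposition is:
Bags: B1 = {2, 3}  B2 = {1, 3}  B3 = {3, 4}
Tree: B1–B2, B2–B3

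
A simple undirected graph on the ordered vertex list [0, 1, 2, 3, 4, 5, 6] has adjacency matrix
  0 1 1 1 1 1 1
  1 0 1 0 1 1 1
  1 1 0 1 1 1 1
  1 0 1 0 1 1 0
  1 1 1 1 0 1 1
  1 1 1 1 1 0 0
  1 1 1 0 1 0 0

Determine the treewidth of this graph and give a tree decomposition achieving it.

Treewidth 4.
One optimal decomposition is:
Bags: B1 = {0, 1, 2, 4, 6}  B2 = {0, 1, 2, 4, 5}  B3 = {0, 2, 3, 4, 5}
Tree: B1–B2, B2–B3

Every bag has size at most 5, so the width is 5 − 1 = 4 and tw(G) ≤ 4. Conversely, {0, 1, 2, 4, 5} is a clique of size 5, and the vertices of any clique must share a bag in every tree decomposition; so some bag has ≥ 5 vertices and tw(G) ≥ 4. Hence tw(G) = 4 exactly.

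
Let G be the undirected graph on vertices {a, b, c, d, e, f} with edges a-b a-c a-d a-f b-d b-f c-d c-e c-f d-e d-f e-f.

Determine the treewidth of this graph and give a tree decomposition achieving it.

Treewidth 3.
One optimal decomposition is:
Bags: B1 = {c, d, e, f}  B2 = {a, c, d, f}  B3 = {a, b, d, f}
Tree: B1–B2, B2–B3

Every bag has size at most 4, so the width is 4 − 1 = 3 and tw(G) ≤ 3. On the other hand G contains the 4-clique {c, d, e, f}. A clique must lie in a single bag of any decomposition, so no decomposition can have width below 3. Hence tw(G) = 3 exactly.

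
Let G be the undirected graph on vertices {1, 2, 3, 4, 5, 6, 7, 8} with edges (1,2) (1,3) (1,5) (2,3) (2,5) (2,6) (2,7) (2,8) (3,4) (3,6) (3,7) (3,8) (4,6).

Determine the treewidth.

A width-2 tree decomposition is:
Bags: B1 = {2, 3, 8}  B2 = {1, 2, 3}  B3 = {1, 2, 5}  B4 = {2, 3, 6}  B5 = {2, 3, 7}  B6 = {3, 4, 6}
Tree: B1–B2, B2–B3, B1–B4, B4–B5, B4–B6
Every bag has size at most 3, so the width is 3 − 1 = 2 and tw(G) ≤ 2. Conversely, {2, 3, 8} is a clique of size 3, and the vertices of any clique must share a bag in every tree decomposition; so some bag has ≥ 3 vertices and tw(G) ≥ 2. The upper and lower bounds meet at 2, so that is the treewidth.

2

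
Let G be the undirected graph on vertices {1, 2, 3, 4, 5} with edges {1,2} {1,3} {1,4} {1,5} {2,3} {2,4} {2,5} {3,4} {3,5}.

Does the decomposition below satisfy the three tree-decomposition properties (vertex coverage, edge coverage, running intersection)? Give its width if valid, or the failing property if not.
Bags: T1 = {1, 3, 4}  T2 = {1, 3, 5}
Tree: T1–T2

A tree decomposition must satisfy three properties: every vertex lies in some bag; for every edge, both endpoints lie together in some bag; and for every vertex, the bags containing it form a connected subtree. Here vertex 2 appears in no bag, so the decomposition is invalid.

No — vertex 2 appears in no bag.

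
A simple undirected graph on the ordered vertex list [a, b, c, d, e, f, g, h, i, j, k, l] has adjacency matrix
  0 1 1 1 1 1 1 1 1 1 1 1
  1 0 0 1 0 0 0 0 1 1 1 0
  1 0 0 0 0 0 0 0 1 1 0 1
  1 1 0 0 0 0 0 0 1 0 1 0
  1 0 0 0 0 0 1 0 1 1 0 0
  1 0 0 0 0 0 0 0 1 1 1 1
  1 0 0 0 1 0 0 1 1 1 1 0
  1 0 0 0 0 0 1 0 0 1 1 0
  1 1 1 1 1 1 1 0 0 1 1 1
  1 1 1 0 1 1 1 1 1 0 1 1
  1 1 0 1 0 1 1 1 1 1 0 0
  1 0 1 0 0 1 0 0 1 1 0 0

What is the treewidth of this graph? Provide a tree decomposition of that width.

Treewidth 4.
One such decomposition:
Bags: B1 = {a, b, i, j, k}  B2 = {a, g, i, j, k}  B3 = {a, b, d, i, k}  B4 = {a, f, i, j, k}  B5 = {a, e, g, i, j}  B6 = {a, f, i, j, l}  B7 = {a, c, i, j, l}  B8 = {a, g, h, j, k}
Tree: B1–B2, B1–B3, B1–B4, B2–B5, B4–B6, B6–B7, B2–B8

Every bag has size at most 5, so the width is 5 − 1 = 4 and tw(G) ≤ 4. Conversely, {a, g, h, j, k} is a clique of size 5, and the vertices of any clique must share a bag in every tree decomposition; so some bag has ≥ 5 vertices and tw(G) ≥ 4. Therefore the treewidth is 4.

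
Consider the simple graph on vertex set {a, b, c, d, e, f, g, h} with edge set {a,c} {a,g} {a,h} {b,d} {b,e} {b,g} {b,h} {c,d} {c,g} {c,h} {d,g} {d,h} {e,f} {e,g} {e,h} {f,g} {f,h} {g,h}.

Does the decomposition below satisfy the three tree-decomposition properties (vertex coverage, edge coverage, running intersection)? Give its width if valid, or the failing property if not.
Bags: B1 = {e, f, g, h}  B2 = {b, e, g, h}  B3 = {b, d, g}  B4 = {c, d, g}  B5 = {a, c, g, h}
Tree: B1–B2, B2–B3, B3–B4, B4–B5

A tree decomposition must satisfy three properties: every vertex lies in some bag; for every edge, both endpoints lie together in some bag; and for every vertex, the bags containing it form a connected subtree. Here edge (h,d) lies in no bag, so the decomposition is invalid.

No — edge (h,d) lies in no bag.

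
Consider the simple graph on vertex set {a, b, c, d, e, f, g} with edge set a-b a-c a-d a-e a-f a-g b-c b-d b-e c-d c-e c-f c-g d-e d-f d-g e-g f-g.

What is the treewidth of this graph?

4

A width-4 tree decomposition is:
Bags: B1 = {a, c, d, f, g}  B2 = {a, c, d, e, g}  B3 = {a, b, c, d, e}
Tree: B1–B2, B2–B3
The largest bag has 5 vertices, giving width 4; this decomposition certifies tw(G) ≤ 4. For the lower bound, the 5 vertices {a, c, d, e, g} are pairwise adjacent, and any tree decomposition puts a clique entirely inside one bag — forcing width ≥ 4. Hence tw(G) = 4 exactly.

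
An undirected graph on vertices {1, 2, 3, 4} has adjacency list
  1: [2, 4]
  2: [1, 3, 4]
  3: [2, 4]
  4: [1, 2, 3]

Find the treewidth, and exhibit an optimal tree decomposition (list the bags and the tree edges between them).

The largest bag has 3 vertices, giving width 2; this decomposition certifies tw(G) ≤ 2. For the lower bound, the 3 vertices {1, 2, 4} are pairwise adjacent, and any tree decomposition puts a clique entirely inside one bag — forcing width ≥ 2. Therefore the treewidth is 2.

Treewidth 2.
One optimal decomposition is:
Bags: B1 = {1, 2, 4}  B2 = {2, 3, 4}
Tree: B1–B2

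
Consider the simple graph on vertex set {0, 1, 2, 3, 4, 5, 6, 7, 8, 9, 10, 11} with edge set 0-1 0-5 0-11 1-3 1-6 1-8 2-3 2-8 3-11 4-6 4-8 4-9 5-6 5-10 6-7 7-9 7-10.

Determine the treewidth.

A width-3 tree decomposition is:
Bags: B1 = {5, 7, 9, 10}  B2 = {5, 6, 7, 9}  B3 = {4, 5, 6, 9}  B4 = {0, 4, 5, 6}  B5 = {0, 1, 4, 6}  B6 = {0, 1, 4, 8}  B7 = {0, 1, 8, 11}  B8 = {1, 3, 8, 11}  B9 = {2, 3, 8, 11}
Tree: B1–B2, B2–B3, B3–B4, B4–B5, B5–B6, B6–B7, B7–B8, B8–B9
The largest bag has 4 vertices, giving width 3; this decomposition certifies tw(G) ≤ 3. For the lower bound: the 4 vertex sets {7,9,10}, {5}, {6}, {0,1,4,8} are disjoint, each induces a connected subgraph, and every pair is joined by at least one edge of G. Contracting each set to a single vertex therefore yields K_{4} as a minor, and since treewidth is minor-monotone, tw(G) ≥ tw(K_{4}) = 3. Therefore the treewidth is 3.

3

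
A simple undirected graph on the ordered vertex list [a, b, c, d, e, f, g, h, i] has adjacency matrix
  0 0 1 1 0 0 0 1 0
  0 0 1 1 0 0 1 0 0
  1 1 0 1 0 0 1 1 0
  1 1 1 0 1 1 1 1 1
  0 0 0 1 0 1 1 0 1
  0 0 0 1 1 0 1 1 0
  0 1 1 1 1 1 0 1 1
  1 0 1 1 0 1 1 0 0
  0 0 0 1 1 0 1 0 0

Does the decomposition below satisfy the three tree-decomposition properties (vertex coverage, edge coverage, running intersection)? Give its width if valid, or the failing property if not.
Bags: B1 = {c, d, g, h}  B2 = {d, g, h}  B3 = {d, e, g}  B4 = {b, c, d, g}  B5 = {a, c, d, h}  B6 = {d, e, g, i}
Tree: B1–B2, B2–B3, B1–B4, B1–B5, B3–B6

A tree decomposition must satisfy three properties: every vertex lies in some bag; for every edge, both endpoints lie together in some bag; and for every vertex, the bags containing it form a connected subtree. Here vertex f appears in no bag, so the decomposition is invalid.

No — vertex f appears in no bag.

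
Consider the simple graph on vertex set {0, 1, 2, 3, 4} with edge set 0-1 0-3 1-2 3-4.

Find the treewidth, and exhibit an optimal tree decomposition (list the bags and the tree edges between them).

Treewidth 1.
Bags: B1 = {1, 2}  B2 = {0, 1}  B3 = {0, 3}  B4 = {3, 4}
Tree: B1–B2, B2–B3, B3–B4

The largest bag has 2 vertices, giving width 1; this decomposition certifies tw(G) ≤ 1. Since G has at least one edge (e.g. 2–1), it is not an edgeless graph, so tw(G) ≥ 1. Combining the bounds, tw(G) = 1.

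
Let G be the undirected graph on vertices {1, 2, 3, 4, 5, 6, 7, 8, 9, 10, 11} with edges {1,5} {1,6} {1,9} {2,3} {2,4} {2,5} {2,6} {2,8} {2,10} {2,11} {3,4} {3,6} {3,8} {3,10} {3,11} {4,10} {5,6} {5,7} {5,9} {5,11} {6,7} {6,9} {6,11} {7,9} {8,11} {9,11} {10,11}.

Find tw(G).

3

A width-3 tree decomposition is:
Bags: B1 = {2, 3, 6, 11}  B2 = {2, 3, 10, 11}  B3 = {2, 5, 6, 11}  B4 = {5, 6, 9, 11}  B5 = {1, 5, 6, 9}  B6 = {2, 3, 4, 10}  B7 = {5, 6, 7, 9}  B8 = {2, 3, 8, 11}
Tree: B1–B2, B1–B3, B3–B4, B4–B5, B2–B6, B4–B7, B2–B8
The largest bag has 4 vertices, giving width 3; this decomposition certifies tw(G) ≤ 3. On the other hand G contains the 4-clique {1, 5, 6, 9}. A clique must lie in a single bag of any decomposition, so no decomposition can have width below 3. The upper and lower bounds meet at 3, so that is the treewidth.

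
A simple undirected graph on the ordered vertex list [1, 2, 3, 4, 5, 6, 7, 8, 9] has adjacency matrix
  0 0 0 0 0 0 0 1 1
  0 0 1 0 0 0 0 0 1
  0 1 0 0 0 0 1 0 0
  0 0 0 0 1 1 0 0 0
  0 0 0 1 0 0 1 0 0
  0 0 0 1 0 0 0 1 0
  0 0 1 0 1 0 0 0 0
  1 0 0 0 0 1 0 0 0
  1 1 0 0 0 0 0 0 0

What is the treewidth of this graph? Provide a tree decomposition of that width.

Treewidth 2.
One optimal decomposition is:
Bags: B1 = {1, 8, 9}  B2 = {6, 8, 9}  B3 = {4, 6, 9}  B4 = {4, 5, 9}  B5 = {5, 7, 9}  B6 = {3, 7, 9}  B7 = {2, 3, 9}
Tree: B1–B2, B2–B3, B3–B4, B4–B5, B5–B6, B6–B7

Each bag holds 3 vertices, so the decomposition has width 2, which upper-bounds the treewidth. For the lower bound, G contains the cycle 9–1–8–6–4–5–7–3–2–9, so G is not a forest; only forests have treewidth ≤ 1, hence tw(G) ≥ 2. The upper and lower bounds meet at 2, so that is the treewidth.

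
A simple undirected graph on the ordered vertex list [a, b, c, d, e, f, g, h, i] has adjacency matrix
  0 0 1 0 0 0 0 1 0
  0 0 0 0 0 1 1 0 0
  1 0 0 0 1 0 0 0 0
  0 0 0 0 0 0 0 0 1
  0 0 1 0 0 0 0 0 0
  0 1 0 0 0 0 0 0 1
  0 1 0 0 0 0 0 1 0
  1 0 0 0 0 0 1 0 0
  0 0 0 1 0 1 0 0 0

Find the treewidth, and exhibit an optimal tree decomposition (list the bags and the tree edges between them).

Each bag holds 2 vertices, so the decomposition has width 1, which upper-bounds the treewidth. G has an edge, so its treewidth is at least 1. The upper and lower bounds meet at 1, so that is the treewidth.

Treewidth 1.
Bags: B1 = {c, e}  B2 = {a, c}  B3 = {a, h}  B4 = {g, h}  B5 = {b, g}  B6 = {b, f}  B7 = {f, i}  B8 = {d, i}
Tree: B1–B2, B2–B3, B3–B4, B4–B5, B5–B6, B6–B7, B7–B8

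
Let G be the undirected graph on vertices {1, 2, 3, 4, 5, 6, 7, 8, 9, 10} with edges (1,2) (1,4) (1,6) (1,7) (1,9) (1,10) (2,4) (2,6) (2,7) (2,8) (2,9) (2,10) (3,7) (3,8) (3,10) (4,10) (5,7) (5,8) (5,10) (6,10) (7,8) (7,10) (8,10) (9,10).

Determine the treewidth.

3

A width-3 tree decomposition is:
Bags: B1 = {2, 7, 8, 10}  B2 = {5, 7, 8, 10}  B3 = {1, 2, 7, 10}  B4 = {3, 7, 8, 10}  B5 = {1, 2, 4, 10}  B6 = {1, 2, 9, 10}  B7 = {1, 2, 6, 10}
Tree: B1–B2, B1–B3, B2–B4, B3–B5, B5–B6, B5–B7
Every bag has size at most 4, so the width is 4 − 1 = 3 and tw(G) ≤ 3. For the lower bound, the 4 vertices {2, 7, 8, 10} are pairwise adjacent, and any tree decomposition puts a clique entirely inside one bag — forcing width ≥ 3. Therefore the treewidth is 3.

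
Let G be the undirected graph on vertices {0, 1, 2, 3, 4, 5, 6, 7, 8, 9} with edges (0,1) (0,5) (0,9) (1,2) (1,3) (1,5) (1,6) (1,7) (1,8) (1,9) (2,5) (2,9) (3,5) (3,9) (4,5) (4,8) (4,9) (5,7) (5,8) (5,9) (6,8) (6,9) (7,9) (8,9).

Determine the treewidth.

3

A width-3 tree decomposition is:
Bags: B1 = {4, 5, 8, 9}  B2 = {1, 5, 8, 9}  B3 = {1, 6, 8, 9}  B4 = {1, 3, 5, 9}  B5 = {1, 5, 7, 9}  B6 = {1, 2, 5, 9}  B7 = {0, 1, 5, 9}
Tree: B1–B2, B2–B3, B2–B4, B4–B5, B2–B6, B2–B7
Each bag holds 4 vertices, so the decomposition has width 3, which upper-bounds the treewidth. Conversely, {0, 1, 5, 9} is a clique of size 4, and the vertices of any clique must share a bag in every tree decomposition; so some bag has ≥ 4 vertices and tw(G) ≥ 3. Hence tw(G) = 3 exactly.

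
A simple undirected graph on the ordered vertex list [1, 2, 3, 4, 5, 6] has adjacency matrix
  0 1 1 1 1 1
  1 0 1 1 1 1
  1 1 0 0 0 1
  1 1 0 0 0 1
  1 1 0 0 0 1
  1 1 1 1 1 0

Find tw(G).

3

A width-3 tree decomposition is:
Bags: B1 = {1, 2, 5, 6}  B2 = {1, 2, 3, 6}  B3 = {1, 2, 4, 6}
Tree: B1–B2, B1–B3
Each bag holds 4 vertices, so the decomposition has width 3, which upper-bounds the treewidth. Conversely, {1, 2, 3, 6} is a clique of size 4, and the vertices of any clique must share a bag in every tree decomposition; so some bag has ≥ 4 vertices and tw(G) ≥ 3. Therefore the treewidth is 3.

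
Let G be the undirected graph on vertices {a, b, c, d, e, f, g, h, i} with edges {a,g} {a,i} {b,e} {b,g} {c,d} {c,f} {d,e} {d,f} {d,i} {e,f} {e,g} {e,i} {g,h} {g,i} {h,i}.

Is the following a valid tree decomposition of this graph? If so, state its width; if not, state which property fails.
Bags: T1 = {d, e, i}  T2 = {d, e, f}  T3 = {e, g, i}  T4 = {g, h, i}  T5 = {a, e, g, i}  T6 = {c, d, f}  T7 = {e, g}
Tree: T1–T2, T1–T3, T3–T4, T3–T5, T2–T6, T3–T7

No — vertex b appears in no bag.

A tree decomposition must satisfy three properties: every vertex lies in some bag; for every edge, both endpoints lie together in some bag; and for every vertex, the bags containing it form a connected subtree. Here vertex b appears in no bag, so the decomposition is invalid.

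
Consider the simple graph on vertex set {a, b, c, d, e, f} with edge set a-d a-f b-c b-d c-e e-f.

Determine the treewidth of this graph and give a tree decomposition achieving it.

The largest bag has 3 vertices, giving width 2; this decomposition certifies tw(G) ≤ 2. Since e–f–a–d–b–c–e is a cycle in G, G is not acyclic. Forests are exactly the graphs of treewidth ≤ 1, so tw(G) ≥ 2. Therefore the treewidth is 2.

Treewidth 2.
Bags: B1 = {a, e, f}  B2 = {a, d, e}  B3 = {b, d, e}  B4 = {b, c, e}
Tree: B1–B2, B2–B3, B3–B4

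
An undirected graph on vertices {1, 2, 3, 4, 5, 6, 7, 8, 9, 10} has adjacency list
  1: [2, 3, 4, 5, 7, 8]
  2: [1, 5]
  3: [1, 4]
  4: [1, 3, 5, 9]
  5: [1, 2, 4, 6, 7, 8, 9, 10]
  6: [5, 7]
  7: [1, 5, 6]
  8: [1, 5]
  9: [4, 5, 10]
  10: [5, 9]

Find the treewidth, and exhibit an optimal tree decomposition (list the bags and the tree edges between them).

Treewidth 2.
One such decomposition:
Bags: B1 = {1, 4, 5}  B2 = {4, 5, 9}  B3 = {1, 5, 7}  B4 = {1, 5, 8}  B5 = {5, 6, 7}  B6 = {5, 9, 10}  B7 = {1, 3, 4}  B8 = {1, 2, 5}
Tree: B1–B2, B1–B3, B3–B4, B3–B5, B2–B6, B1–B7, B3–B8

The largest bag has 3 vertices, giving width 2; this decomposition certifies tw(G) ≤ 2. Conversely, {1, 3, 4} is a clique of size 3, and the vertices of any clique must share a bag in every tree decomposition; so some bag has ≥ 3 vertices and tw(G) ≥ 2. Combining the bounds, tw(G) = 2.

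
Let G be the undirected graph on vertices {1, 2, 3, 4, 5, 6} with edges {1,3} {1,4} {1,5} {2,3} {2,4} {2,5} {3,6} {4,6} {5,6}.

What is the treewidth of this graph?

A width-3 tree decomposition is:
Bags: B1 = {2, 3, 4, 5}  B2 = {3, 4, 5, 6}  B3 = {1, 3, 4, 5}
Tree: B1–B2, B2–B3
The largest bag has 4 vertices, giving width 3; this decomposition certifies tw(G) ≤ 3. For the lower bound: the 4 vertex sets {2,3}, {5,6}, {4}, {1} are disjoint, each induces a connected subgraph, and every pair is joined by at least one edge of G. Contracting each set to a single vertex therefore yields K_{4} as a minor, and since treewidth is minor-monotone, tw(G) ≥ tw(K_{4}) = 3. Hence tw(G) = 3 exactly.

3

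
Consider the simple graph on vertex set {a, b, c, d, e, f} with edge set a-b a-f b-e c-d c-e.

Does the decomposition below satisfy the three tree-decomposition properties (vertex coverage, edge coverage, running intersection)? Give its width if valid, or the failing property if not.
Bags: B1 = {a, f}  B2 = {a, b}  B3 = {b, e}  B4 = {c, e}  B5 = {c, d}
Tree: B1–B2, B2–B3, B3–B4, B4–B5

Checking the three conditions: (i) the bags cover all of {a, b, c, d, e, f}; (ii) for each edge, some bag contains both endpoints; (iii) the bags containing any fixed vertex form a subtree. All hold, so the decomposition is valid with width 2 − 1 = 1.

Yes; width 1.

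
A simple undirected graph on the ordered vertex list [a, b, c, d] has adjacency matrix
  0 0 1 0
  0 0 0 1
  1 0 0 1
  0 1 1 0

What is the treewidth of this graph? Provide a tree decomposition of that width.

Treewidth 1.
One optimal decomposition is:
Bags: B1 = {a, c}  B2 = {c, d}  B3 = {b, d}
Tree: B1–B2, B2–B3

The largest bag has 2 vertices, giving width 1; this decomposition certifies tw(G) ≤ 1. Since G has at least one edge (e.g. a–c), it is not an edgeless graph, so tw(G) ≥ 1. Hence tw(G) = 1 exactly.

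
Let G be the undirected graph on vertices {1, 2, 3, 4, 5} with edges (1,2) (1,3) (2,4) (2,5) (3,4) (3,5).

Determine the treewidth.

2

A width-2 tree decomposition is:
Bags: B1 = {2, 3, 4}  B2 = {2, 3, 5}  B3 = {1, 2, 3}
Tree: B1–B2, B2–B3
Each bag holds 3 vertices, so the decomposition has width 2, which upper-bounds the treewidth. Since 3–4–2–5–3 is a cycle in G, G is not acyclic. Forests are exactly the graphs of treewidth ≤ 1, so tw(G) ≥ 2. Therefore the treewidth is 2.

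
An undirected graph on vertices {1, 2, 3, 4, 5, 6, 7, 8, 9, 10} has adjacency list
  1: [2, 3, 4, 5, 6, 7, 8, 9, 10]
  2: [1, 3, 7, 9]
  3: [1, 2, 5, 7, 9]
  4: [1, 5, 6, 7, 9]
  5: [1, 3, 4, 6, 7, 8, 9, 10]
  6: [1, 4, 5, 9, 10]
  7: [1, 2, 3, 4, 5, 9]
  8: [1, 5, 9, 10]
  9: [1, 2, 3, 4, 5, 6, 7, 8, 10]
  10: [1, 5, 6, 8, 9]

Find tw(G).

4

A width-4 tree decomposition is:
Bags: B1 = {1, 2, 3, 7, 9}  B2 = {1, 3, 5, 7, 9}  B3 = {1, 4, 5, 7, 9}  B4 = {1, 4, 5, 6, 9}  B5 = {1, 5, 6, 9, 10}  B6 = {1, 5, 8, 9, 10}
Tree: B1–B2, B2–B3, B3–B4, B4–B5, B5–B6
The largest bag has 5 vertices, giving width 4; this decomposition certifies tw(G) ≤ 4. Conversely, {1, 2, 3, 7, 9} is a clique of size 5, and the vertices of any clique must share a bag in every tree decomposition; so some bag has ≥ 5 vertices and tw(G) ≥ 4. Hence tw(G) = 4 exactly.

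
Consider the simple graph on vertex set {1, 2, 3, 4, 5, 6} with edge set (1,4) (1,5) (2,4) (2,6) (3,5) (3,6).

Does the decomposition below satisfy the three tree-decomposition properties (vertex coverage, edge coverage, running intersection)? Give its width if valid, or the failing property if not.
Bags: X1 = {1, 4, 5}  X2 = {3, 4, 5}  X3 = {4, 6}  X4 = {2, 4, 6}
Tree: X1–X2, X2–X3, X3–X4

No — edge (3,6) lies in no bag.

A tree decomposition must satisfy three properties: every vertex lies in some bag; for every edge, both endpoints lie together in some bag; and for every vertex, the bags containing it form a connected subtree. Here edge (3,6) lies in no bag, so the decomposition is invalid.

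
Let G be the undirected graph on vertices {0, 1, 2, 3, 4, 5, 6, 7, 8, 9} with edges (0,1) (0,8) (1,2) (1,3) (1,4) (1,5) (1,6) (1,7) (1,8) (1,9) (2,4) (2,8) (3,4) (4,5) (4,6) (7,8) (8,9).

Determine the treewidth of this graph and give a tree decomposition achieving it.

Treewidth 2.
Bags: B1 = {1, 2, 4}  B2 = {1, 2, 8}  B3 = {0, 1, 8}  B4 = {1, 4, 6}  B5 = {1, 7, 8}  B6 = {1, 3, 4}  B7 = {1, 8, 9}  B8 = {1, 4, 5}
Tree: B1–B2, B2–B3, B1–B4, B2–B5, B1–B6, B3–B7, B4–B8

Every bag has size at most 3, so the width is 3 − 1 = 2 and tw(G) ≤ 2. For the lower bound, the 3 vertices {0, 1, 8} are pairwise adjacent, and any tree decomposition puts a clique entirely inside one bag — forcing width ≥ 2. The upper and lower bounds meet at 2, so that is the treewidth.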